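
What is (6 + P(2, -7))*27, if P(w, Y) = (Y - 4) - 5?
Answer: -270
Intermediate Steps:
P(w, Y) = -9 + Y (P(w, Y) = (-4 + Y) - 5 = -9 + Y)
(6 + P(2, -7))*27 = (6 + (-9 - 7))*27 = (6 - 16)*27 = -10*27 = -270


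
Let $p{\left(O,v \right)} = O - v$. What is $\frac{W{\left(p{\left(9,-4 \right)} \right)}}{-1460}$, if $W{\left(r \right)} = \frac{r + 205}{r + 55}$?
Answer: $- \frac{109}{49640} \approx -0.0021958$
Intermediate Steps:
$W{\left(r \right)} = \frac{205 + r}{55 + r}$
$\frac{W{\left(p{\left(9,-4 \right)} \right)}}{-1460} = \frac{\frac{1}{55 + \left(9 - -4\right)} \left(205 + \left(9 - -4\right)\right)}{-1460} = \frac{205 + \left(9 + 4\right)}{55 + \left(9 + 4\right)} \left(- \frac{1}{1460}\right) = \frac{205 + 13}{55 + 13} \left(- \frac{1}{1460}\right) = \frac{1}{68} \cdot 218 \left(- \frac{1}{1460}\right) = \frac{109}{34} \left(- \frac{1}{1460}\right) = - \frac{109}{49640}$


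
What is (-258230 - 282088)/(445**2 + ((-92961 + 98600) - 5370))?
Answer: -90053/33049 ≈ -2.7248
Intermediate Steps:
(-258230 - 282088)/(445**2 + ((-92961 + 98600) - 5370)) = -540318/(198025 + (5639 - 5370)) = -540318/(198025 + 269) = -540318/198294 = -540318*1/198294 = -90053/33049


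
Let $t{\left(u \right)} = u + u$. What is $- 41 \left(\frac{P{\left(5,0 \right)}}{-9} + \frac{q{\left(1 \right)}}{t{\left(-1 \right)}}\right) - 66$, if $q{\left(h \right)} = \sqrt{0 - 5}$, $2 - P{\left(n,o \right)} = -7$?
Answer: $-25 + \frac{41 i \sqrt{5}}{2} \approx -25.0 + 45.839 i$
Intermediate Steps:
$P{\left(n,o \right)} = 9$ ($P{\left(n,o \right)} = 2 - -7 = 2 + 7 = 9$)
$q{\left(h \right)} = i \sqrt{5}$ ($q{\left(h \right)} = \sqrt{-5} = i \sqrt{5}$)
$t{\left(u \right)} = 2 u$
$- 41 \left(\frac{P{\left(5,0 \right)}}{-9} + \frac{q{\left(1 \right)}}{t{\left(-1 \right)}}\right) - 66 = - 41 \left(\frac{9}{-9} + \frac{i \sqrt{5}}{2 \left(-1\right)}\right) - 66 = - 41 \left(9 \left(- \frac{1}{9}\right) + \frac{i \sqrt{5}}{-2}\right) - 66 = - 41 \left(-1 + i \sqrt{5} \left(- \frac{1}{2}\right)\right) - 66 = - 41 \left(-1 - \frac{i \sqrt{5}}{2}\right) - 66 = \left(41 + \frac{41 i \sqrt{5}}{2}\right) - 66 = -25 + \frac{41 i \sqrt{5}}{2}$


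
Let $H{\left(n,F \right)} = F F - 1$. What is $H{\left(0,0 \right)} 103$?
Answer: $-103$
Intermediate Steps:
$H{\left(n,F \right)} = -1 + F^{2}$ ($H{\left(n,F \right)} = F^{2} - 1 = -1 + F^{2}$)
$H{\left(0,0 \right)} 103 = \left(-1 + 0^{2}\right) 103 = \left(-1 + 0\right) 103 = \left(-1\right) 103 = -103$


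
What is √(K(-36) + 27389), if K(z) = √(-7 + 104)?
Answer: √(27389 + √97) ≈ 165.53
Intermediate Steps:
K(z) = √97
√(K(-36) + 27389) = √(√97 + 27389) = √(27389 + √97)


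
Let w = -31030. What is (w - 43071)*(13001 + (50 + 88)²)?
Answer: -2374566545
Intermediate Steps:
(w - 43071)*(13001 + (50 + 88)²) = (-31030 - 43071)*(13001 + (50 + 88)²) = -74101*(13001 + 138²) = -74101*(13001 + 19044) = -74101*32045 = -2374566545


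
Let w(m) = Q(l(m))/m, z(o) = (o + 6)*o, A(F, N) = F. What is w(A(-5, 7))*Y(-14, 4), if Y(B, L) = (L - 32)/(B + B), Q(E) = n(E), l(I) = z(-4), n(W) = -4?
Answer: ⅘ ≈ 0.80000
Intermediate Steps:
z(o) = o*(6 + o) (z(o) = (6 + o)*o = o*(6 + o))
l(I) = -8 (l(I) = -4*(6 - 4) = -4*2 = -8)
Q(E) = -4
Y(B, L) = (-32 + L)/(2*B) (Y(B, L) = (-32 + L)/((2*B)) = (-32 + L)*(1/(2*B)) = (-32 + L)/(2*B))
w(m) = -4/m
w(A(-5, 7))*Y(-14, 4) = (-4/(-5))*((½)*(-32 + 4)/(-14)) = (-4*(-⅕))*((½)*(-1/14)*(-28)) = (⅘)*1 = ⅘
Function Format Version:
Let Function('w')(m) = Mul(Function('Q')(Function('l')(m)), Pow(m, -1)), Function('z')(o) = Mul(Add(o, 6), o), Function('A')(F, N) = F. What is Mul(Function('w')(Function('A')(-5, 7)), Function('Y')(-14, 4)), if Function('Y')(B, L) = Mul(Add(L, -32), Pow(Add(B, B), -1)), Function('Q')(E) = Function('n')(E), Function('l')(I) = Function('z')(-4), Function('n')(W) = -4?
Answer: Rational(4, 5) ≈ 0.80000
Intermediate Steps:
Function('z')(o) = Mul(o, Add(6, o)) (Function('z')(o) = Mul(Add(6, o), o) = Mul(o, Add(6, o)))
Function('l')(I) = -8 (Function('l')(I) = Mul(-4, Add(6, -4)) = Mul(-4, 2) = -8)
Function('Q')(E) = -4
Function('Y')(B, L) = Mul(Rational(1, 2), Pow(B, -1), Add(-32, L)) (Function('Y')(B, L) = Mul(Add(-32, L), Pow(Mul(2, B), -1)) = Mul(Add(-32, L), Mul(Rational(1, 2), Pow(B, -1))) = Mul(Rational(1, 2), Pow(B, -1), Add(-32, L)))
Function('w')(m) = Mul(-4, Pow(m, -1))
Mul(Function('w')(Function('A')(-5, 7)), Function('Y')(-14, 4)) = Mul(Mul(-4, Pow(-5, -1)), Mul(Rational(1, 2), Pow(-14, -1), Add(-32, 4))) = Mul(Mul(-4, Rational(-1, 5)), Mul(Rational(1, 2), Rational(-1, 14), -28)) = Mul(Rational(4, 5), 1) = Rational(4, 5)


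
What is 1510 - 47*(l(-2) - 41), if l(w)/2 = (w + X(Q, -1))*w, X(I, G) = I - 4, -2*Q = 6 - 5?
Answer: 2215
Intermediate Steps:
Q = -½ (Q = -(6 - 5)/2 = -½*1 = -½ ≈ -0.50000)
X(I, G) = -4 + I
l(w) = 2*w*(-9/2 + w) (l(w) = 2*((w + (-4 - ½))*w) = 2*((w - 9/2)*w) = 2*((-9/2 + w)*w) = 2*(w*(-9/2 + w)) = 2*w*(-9/2 + w))
1510 - 47*(l(-2) - 41) = 1510 - 47*(-2*(-9 + 2*(-2)) - 41) = 1510 - 47*(-2*(-9 - 4) - 41) = 1510 - 47*(-2*(-13) - 41) = 1510 - 47*(26 - 41) = 1510 - 47*(-15) = 1510 + 705 = 2215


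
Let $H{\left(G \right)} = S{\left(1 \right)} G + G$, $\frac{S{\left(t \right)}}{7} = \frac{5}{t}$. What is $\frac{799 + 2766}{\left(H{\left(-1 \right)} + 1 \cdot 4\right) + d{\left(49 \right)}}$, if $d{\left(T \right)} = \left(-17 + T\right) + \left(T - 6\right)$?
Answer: $\frac{3565}{43} \approx 82.907$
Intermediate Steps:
$S{\left(t \right)} = \frac{35}{t}$ ($S{\left(t \right)} = 7 \frac{5}{t} = \frac{35}{t}$)
$H{\left(G \right)} = 36 G$ ($H{\left(G \right)} = \frac{35}{1} G + G = 35 \cdot 1 G + G = 35 G + G = 36 G$)
$d{\left(T \right)} = -23 + 2 T$ ($d{\left(T \right)} = \left(-17 + T\right) + \left(-6 + T\right) = -23 + 2 T$)
$\frac{799 + 2766}{\left(H{\left(-1 \right)} + 1 \cdot 4\right) + d{\left(49 \right)}} = \frac{799 + 2766}{\left(36 \left(-1\right) + 1 \cdot 4\right) + \left(-23 + 2 \cdot 49\right)} = \frac{3565}{\left(-36 + 4\right) + \left(-23 + 98\right)} = \frac{3565}{-32 + 75} = \frac{3565}{43}$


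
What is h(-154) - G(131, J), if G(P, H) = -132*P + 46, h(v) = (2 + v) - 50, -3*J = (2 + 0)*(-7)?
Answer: 17044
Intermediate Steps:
J = 14/3 (J = -(2 + 0)*(-7)/3 = -2*(-7)/3 = -⅓*(-14) = 14/3 ≈ 4.6667)
h(v) = -48 + v
G(P, H) = 46 - 132*P
h(-154) - G(131, J) = (-48 - 154) - (46 - 132*131) = -202 - (46 - 17292) = -202 - 1*(-17246) = -202 + 17246 = 17044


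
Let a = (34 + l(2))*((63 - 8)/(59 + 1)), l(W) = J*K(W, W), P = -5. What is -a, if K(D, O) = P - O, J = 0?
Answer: -187/6 ≈ -31.167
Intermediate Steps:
K(D, O) = -5 - O
l(W) = 0 (l(W) = 0*(-5 - W) = 0)
a = 187/6 (a = (34 + 0)*((63 - 8)/(59 + 1)) = 34*(55/60) = 34*(55*(1/60)) = 34*(11/12) = 187/6 ≈ 31.167)
-a = -1*187/6 = -187/6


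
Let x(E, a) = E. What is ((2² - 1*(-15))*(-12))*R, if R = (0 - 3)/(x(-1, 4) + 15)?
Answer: 342/7 ≈ 48.857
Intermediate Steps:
R = -3/14 (R = (0 - 3)/(-1 + 15) = -3/14 ≈ -0.21429)
((2² - 1*(-15))*(-12))*R = ((2² - 1*(-15))*(-12))*(-3/14) = ((4 + 15)*(-12))*(-3/14) = (19*(-12))*(-3/14) = -228*(-3/14) = 342/7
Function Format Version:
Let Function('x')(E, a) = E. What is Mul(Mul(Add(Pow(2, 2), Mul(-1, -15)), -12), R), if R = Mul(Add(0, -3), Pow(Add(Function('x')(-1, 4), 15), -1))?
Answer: Rational(342, 7) ≈ 48.857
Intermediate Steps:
R = Rational(-3, 14) (R = Mul(Add(0, -3), Pow(Add(-1, 15), -1)) = Mul(-3, Pow(14, -1)) = Mul(-3, Rational(1, 14)) = Rational(-3, 14) ≈ -0.21429)
Mul(Mul(Add(Pow(2, 2), Mul(-1, -15)), -12), R) = Mul(Mul(Add(Pow(2, 2), Mul(-1, -15)), -12), Rational(-3, 14)) = Mul(Mul(Add(4, 15), -12), Rational(-3, 14)) = Mul(Mul(19, -12), Rational(-3, 14)) = Mul(-228, Rational(-3, 14)) = Rational(342, 7)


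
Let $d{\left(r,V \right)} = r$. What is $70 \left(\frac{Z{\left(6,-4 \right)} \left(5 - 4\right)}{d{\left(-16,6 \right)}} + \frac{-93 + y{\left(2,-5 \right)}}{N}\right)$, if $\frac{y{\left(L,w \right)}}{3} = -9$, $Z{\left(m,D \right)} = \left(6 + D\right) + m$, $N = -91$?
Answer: $\frac{745}{13} \approx 57.308$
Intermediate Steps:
$Z{\left(m,D \right)} = 6 + D + m$
$y{\left(L,w \right)} = -27$ ($y{\left(L,w \right)} = 3 \left(-9\right) = -27$)
$70 \left(\frac{Z{\left(6,-4 \right)} \left(5 - 4\right)}{d{\left(-16,6 \right)}} + \frac{-93 + y{\left(2,-5 \right)}}{N}\right) = 70 \left(\frac{\left(6 - 4 + 6\right) \left(5 - 4\right)}{-16} + \frac{-93 - 27}{-91}\right) = 70 \left(8 \cdot 1 \left(- \frac{1}{16}\right) - - \frac{120}{91}\right) = 70 \left(8 \left(- \frac{1}{16}\right) + \frac{120}{91}\right) = 70 \left(- \frac{1}{2} + \frac{120}{91}\right) = 70 \cdot \frac{149}{182} = \frac{745}{13}$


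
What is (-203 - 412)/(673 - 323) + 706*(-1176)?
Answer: -58118043/70 ≈ -8.3026e+5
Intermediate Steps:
(-203 - 412)/(673 - 323) + 706*(-1176) = -615/350 - 830256 = -615*1/350 - 830256 = -123/70 - 830256 = -58118043/70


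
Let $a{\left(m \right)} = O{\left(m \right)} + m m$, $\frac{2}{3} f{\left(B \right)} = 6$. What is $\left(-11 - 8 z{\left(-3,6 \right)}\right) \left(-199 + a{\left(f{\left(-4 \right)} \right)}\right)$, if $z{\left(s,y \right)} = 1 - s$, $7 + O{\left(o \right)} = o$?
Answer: $4988$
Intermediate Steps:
$O{\left(o \right)} = -7 + o$
$f{\left(B \right)} = 9$ ($f{\left(B \right)} = \frac{3}{2} \cdot 6 = 9$)
$a{\left(m \right)} = -7 + m + m^{2}$ ($a{\left(m \right)} = \left(-7 + m\right) + m m = \left(-7 + m\right) + m^{2} = -7 + m + m^{2}$)
$\left(-11 - 8 z{\left(-3,6 \right)}\right) \left(-199 + a{\left(f{\left(-4 \right)} \right)}\right) = \left(-11 - 8 \left(1 - -3\right)\right) \left(-199 + \left(-7 + 9 + 9^{2}\right)\right) = \left(-11 - 8 \left(1 + 3\right)\right) \left(-199 + \left(-7 + 9 + 81\right)\right) = \left(-11 - 32\right) \left(-199 + 83\right) = \left(-11 - 32\right) \left(-116\right) = \left(-43\right) \left(-116\right) = 4988$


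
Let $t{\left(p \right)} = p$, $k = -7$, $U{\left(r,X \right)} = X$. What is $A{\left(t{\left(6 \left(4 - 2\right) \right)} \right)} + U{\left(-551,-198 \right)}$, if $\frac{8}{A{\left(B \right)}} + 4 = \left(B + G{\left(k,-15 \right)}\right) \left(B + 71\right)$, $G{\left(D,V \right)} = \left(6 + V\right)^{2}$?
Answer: $- \frac{1527562}{7715} \approx -198.0$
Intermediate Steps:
$A{\left(B \right)} = \frac{8}{-4 + \left(71 + B\right) \left(81 + B\right)}$ ($A{\left(B \right)} = \frac{8}{-4 + \left(B + \left(6 - 15\right)^{2}\right) \left(B + 71\right)} = \frac{8}{-4 + \left(B + \left(-9\right)^{2}\right) \left(71 + B\right)} = \frac{8}{-4 + \left(B + 81\right) \left(71 + B\right)} = \frac{8}{-4 + \left(81 + B\right) \left(71 + B\right)} = \frac{8}{-4 + \left(71 + B\right) \left(81 + B\right)}$)
$A{\left(t{\left(6 \left(4 - 2\right) \right)} \right)} + U{\left(-551,-198 \right)} = \frac{8}{5747 + \left(6 \left(4 - 2\right)\right)^{2} + 152 \cdot 6 \left(4 - 2\right)} - 198 = \frac{8}{5747 + \left(6 \cdot 2\right)^{2} + 152 \cdot 6 \cdot 2} - 198 = \frac{8}{5747 + 12^{2} + 152 \cdot 12} - 198 = \frac{8}{5747 + 144 + 1824} - 198 = \frac{8}{7715} - 198 = - \frac{1527562}{7715}$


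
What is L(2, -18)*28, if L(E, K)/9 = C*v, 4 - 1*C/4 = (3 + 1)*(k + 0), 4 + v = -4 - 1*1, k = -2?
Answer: -108864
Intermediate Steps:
v = -9 (v = -4 + (-4 - 1*1) = -4 + (-4 - 1) = -4 - 5 = -9)
C = 48 (C = 16 - 4*(3 + 1)*(-2 + 0) = 16 - 16*(-2) = 16 - 4*(-8) = 16 + 32 = 48)
L(E, K) = -3888 (L(E, K) = 9*(48*(-9)) = 9*(-432) = -3888)
L(2, -18)*28 = -3888*28 = -108864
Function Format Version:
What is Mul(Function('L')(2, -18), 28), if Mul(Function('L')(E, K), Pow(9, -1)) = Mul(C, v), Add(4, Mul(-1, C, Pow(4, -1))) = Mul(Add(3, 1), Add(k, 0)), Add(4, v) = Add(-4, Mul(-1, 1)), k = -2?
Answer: -108864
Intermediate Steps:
v = -9 (v = Add(-4, Add(-4, Mul(-1, 1))) = Add(-4, Add(-4, -1)) = Add(-4, -5) = -9)
C = 48 (C = Add(16, Mul(-4, Mul(Add(3, 1), Add(-2, 0)))) = Add(16, Mul(-4, Mul(4, -2))) = Add(16, Mul(-4, -8)) = Add(16, 32) = 48)
Function('L')(E, K) = -3888 (Function('L')(E, K) = Mul(9, Mul(48, -9)) = Mul(9, -432) = -3888)
Mul(Function('L')(2, -18), 28) = Mul(-3888, 28) = -108864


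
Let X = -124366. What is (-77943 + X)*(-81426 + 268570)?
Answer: -37860915496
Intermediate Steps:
(-77943 + X)*(-81426 + 268570) = (-77943 - 124366)*(-81426 + 268570) = -202309*187144 = -37860915496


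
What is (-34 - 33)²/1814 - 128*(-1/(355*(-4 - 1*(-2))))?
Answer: 1477499/643970 ≈ 2.2944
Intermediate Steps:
(-34 - 33)²/1814 - 128*(-1/(355*(-4 - 1*(-2)))) = (-67)²*(1/1814) - 128*(-1/(355*(-4 + 2))) = 4489*(1/1814) - 128/((-355*(-2))) = 4489/1814 - 128/710 = 4489/1814 - 128*1/710 = 4489/1814 - 64/355 = 1477499/643970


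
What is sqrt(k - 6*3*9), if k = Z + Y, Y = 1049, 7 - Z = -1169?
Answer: sqrt(2063) ≈ 45.420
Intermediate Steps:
Z = 1176 (Z = 7 - 1*(-1169) = 7 + 1169 = 1176)
k = 2225 (k = 1176 + 1049 = 2225)
sqrt(k - 6*3*9) = sqrt(2225 - 6*3*9) = sqrt(2225 - 18*9) = sqrt(2225 - 162) = sqrt(2063)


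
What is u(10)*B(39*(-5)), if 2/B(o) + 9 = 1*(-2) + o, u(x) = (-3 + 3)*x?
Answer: 0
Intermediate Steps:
u(x) = 0 (u(x) = 0*x = 0)
B(o) = 2/(-11 + o) (B(o) = 2/(-9 + (1*(-2) + o)) = 2/(-9 + (-2 + o)) = 2/(-11 + o))
u(10)*B(39*(-5)) = 0*(2/(-11 + 39*(-5))) = 0*(2/(-11 - 195)) = 0*(2/(-206)) = 0*(2*(-1/206)) = 0*(-1/103) = 0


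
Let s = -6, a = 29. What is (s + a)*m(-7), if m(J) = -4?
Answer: -92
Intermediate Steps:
(s + a)*m(-7) = (-6 + 29)*(-4) = 23*(-4) = -92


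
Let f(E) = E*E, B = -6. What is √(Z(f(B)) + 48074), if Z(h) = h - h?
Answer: 43*√26 ≈ 219.26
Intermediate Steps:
f(E) = E²
Z(h) = 0
√(Z(f(B)) + 48074) = √(0 + 48074) = √48074 = 43*√26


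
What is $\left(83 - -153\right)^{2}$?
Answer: $55696$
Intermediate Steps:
$\left(83 - -153\right)^{2} = \left(83 + 153\right)^{2} = 236^{2} = 55696$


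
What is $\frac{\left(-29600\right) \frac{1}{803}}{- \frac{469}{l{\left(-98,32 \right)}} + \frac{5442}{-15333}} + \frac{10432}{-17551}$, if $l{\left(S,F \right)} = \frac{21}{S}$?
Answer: $- \frac{36129856114108}{59110380049369} \approx -0.61123$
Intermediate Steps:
$\frac{\left(-29600\right) \frac{1}{803}}{- \frac{469}{l{\left(-98,32 \right)}} + \frac{5442}{-15333}} + \frac{10432}{-17551} = \frac{\left(-29600\right) \frac{1}{803}}{- \frac{469}{21 \frac{1}{-98}} + \frac{5442}{-15333}} + \frac{10432}{-17551} = \frac{\left(-29600\right) \frac{1}{803}}{- \frac{469}{21 \left(- \frac{1}{98}\right)} + 5442 \left(- \frac{1}{15333}\right)} + 10432 \left(- \frac{1}{17551}\right) = - \frac{29600}{803 \left(- \frac{469}{- \frac{3}{14}} - \frac{1814}{5111}\right)} - \frac{10432}{17551} = - \frac{29600}{803 \left(\left(-469\right) \left(- \frac{14}{3}\right) - \frac{1814}{5111}\right)} - \frac{10432}{17551} = - \frac{29600}{803 \left(\frac{6566}{3} - \frac{1814}{5111}\right)} - \frac{10432}{17551} = - \frac{29600}{803 \cdot \frac{33553384}{15333}} - \frac{10432}{17551} = \left(- \frac{29600}{803}\right) \frac{15333}{33553384} - \frac{10432}{17551} = - \frac{56732100}{3367920919} - \frac{10432}{17551} = - \frac{36129856114108}{59110380049369}$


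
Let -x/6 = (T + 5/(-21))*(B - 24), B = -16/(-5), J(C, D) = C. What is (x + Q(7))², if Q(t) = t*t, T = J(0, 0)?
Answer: 18225/49 ≈ 371.94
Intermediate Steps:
T = 0
B = 16/5 (B = -16*(-⅕) = 16/5 ≈ 3.2000)
Q(t) = t²
x = -208/7 (x = -6*(0 + 5/(-21))*(16/5 - 24) = -6*(0 + 5*(-1/21))*(-104)/5 = -6*(0 - 5/21)*(-104)/5 = -(-10)*(-104)/(7*5) = -6*104/21 = -208/7 ≈ -29.714)
(x + Q(7))² = (-208/7 + 7²)² = (-208/7 + 49)² = (135/7)² = 18225/49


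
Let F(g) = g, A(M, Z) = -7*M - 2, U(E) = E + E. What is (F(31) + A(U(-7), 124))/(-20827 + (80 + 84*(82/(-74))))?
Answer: -4699/771083 ≈ -0.0060940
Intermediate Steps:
U(E) = 2*E
A(M, Z) = -2 - 7*M
(F(31) + A(U(-7), 124))/(-20827 + (80 + 84*(82/(-74)))) = (31 + (-2 - 14*(-7)))/(-20827 + (80 + 84*(82/(-74)))) = (31 + (-2 - 7*(-14)))/(-20827 + (80 + 84*(82*(-1/74)))) = (31 + (-2 + 98))/(-20827 + (80 + 84*(-41/37))) = (31 + 96)/(-20827 + (80 - 3444/37)) = 127/(-20827 - 484/37) = 127/(-771083/37) = 127*(-37/771083) = -4699/771083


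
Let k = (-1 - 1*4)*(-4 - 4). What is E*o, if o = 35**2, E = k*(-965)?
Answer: -47285000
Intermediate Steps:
k = 40 (k = (-1 - 4)*(-8) = -5*(-8) = 40)
E = -38600 (E = 40*(-965) = -38600)
o = 1225
E*o = -38600*1225 = -47285000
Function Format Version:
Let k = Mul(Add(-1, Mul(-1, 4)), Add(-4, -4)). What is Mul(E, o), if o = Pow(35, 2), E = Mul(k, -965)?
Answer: -47285000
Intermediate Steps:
k = 40 (k = Mul(Add(-1, -4), -8) = Mul(-5, -8) = 40)
E = -38600 (E = Mul(40, -965) = -38600)
o = 1225
Mul(E, o) = Mul(-38600, 1225) = -47285000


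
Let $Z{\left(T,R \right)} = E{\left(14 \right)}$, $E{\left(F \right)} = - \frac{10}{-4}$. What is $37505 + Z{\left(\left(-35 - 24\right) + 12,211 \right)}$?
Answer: $\frac{75015}{2} \approx 37508.0$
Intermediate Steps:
$E{\left(F \right)} = \frac{5}{2}$ ($E{\left(F \right)} = \left(-10\right) \left(- \frac{1}{4}\right) = \frac{5}{2}$)
$Z{\left(T,R \right)} = \frac{5}{2}$
$37505 + Z{\left(\left(-35 - 24\right) + 12,211 \right)} = 37505 + \frac{5}{2} = \frac{75015}{2}$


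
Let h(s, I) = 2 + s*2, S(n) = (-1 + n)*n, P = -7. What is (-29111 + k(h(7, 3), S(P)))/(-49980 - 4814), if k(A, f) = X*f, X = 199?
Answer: 17967/54794 ≈ 0.32790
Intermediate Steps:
S(n) = n*(-1 + n)
h(s, I) = 2 + 2*s
k(A, f) = 199*f
(-29111 + k(h(7, 3), S(P)))/(-49980 - 4814) = (-29111 + 199*(-7*(-1 - 7)))/(-49980 - 4814) = (-29111 + 199*(-7*(-8)))/(-54794) = (-29111 + 199*56)*(-1/54794) = (-29111 + 11144)*(-1/54794) = -17967*(-1/54794) = 17967/54794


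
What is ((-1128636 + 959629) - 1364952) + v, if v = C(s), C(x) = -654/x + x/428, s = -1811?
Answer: -1188986892381/775108 ≈ -1.5340e+6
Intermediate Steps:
C(x) = -654/x + x/428 (C(x) = -654/x + x*(1/428) = -654/x + x/428)
v = -2999809/775108 (v = -654/(-1811) + (1/428)*(-1811) = -654*(-1/1811) - 1811/428 = 654/1811 - 1811/428 = -2999809/775108 ≈ -3.8702)
((-1128636 + 959629) - 1364952) + v = ((-1128636 + 959629) - 1364952) - 2999809/775108 = (-169007 - 1364952) - 2999809/775108 = -1533959 - 2999809/775108 = -1188986892381/775108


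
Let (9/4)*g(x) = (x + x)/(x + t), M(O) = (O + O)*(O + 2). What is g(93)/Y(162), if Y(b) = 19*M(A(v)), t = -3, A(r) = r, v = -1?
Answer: -62/2565 ≈ -0.024172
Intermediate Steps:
M(O) = 2*O*(2 + O) (M(O) = (2*O)*(2 + O) = 2*O*(2 + O))
g(x) = 8*x/(9*(-3 + x)) (g(x) = 4*((x + x)/(x - 3))/9 = 4*((2*x)/(-3 + x))/9 = 4*(2*x/(-3 + x))/9 = 8*x/(9*(-3 + x)))
Y(b) = -38 (Y(b) = 19*(2*(-1)*(2 - 1)) = 19*(2*(-1)*1) = 19*(-2) = -38)
g(93)/Y(162) = ((8/9)*93/(-3 + 93))/(-38) = ((8/9)*93/90)*(-1/38) = ((8/9)*93*(1/90))*(-1/38) = (124/135)*(-1/38) = -62/2565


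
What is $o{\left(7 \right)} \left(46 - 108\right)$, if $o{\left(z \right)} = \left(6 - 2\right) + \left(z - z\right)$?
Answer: $-248$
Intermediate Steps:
$o{\left(z \right)} = 4$ ($o{\left(z \right)} = 4 + 0 = 4$)
$o{\left(7 \right)} \left(46 - 108\right) = 4 \left(46 - 108\right) = 4 \left(-62\right) = -248$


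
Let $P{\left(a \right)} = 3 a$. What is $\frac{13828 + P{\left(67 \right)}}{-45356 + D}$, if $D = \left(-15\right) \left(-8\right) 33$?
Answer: $- \frac{14029}{41396} \approx -0.3389$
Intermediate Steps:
$D = 3960$ ($D = 120 \cdot 33 = 3960$)
$\frac{13828 + P{\left(67 \right)}}{-45356 + D} = \frac{13828 + 3 \cdot 67}{-45356 + 3960} = \frac{13828 + 201}{-41396} = 14029 \left(- \frac{1}{41396}\right) = - \frac{14029}{41396}$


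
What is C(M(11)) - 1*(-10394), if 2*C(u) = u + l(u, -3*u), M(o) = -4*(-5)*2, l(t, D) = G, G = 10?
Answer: 10419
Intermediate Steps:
l(t, D) = 10
M(o) = 40 (M(o) = 20*2 = 40)
C(u) = 5 + u/2 (C(u) = (u + 10)/2 = (10 + u)/2 = 5 + u/2)
C(M(11)) - 1*(-10394) = (5 + (1/2)*40) - 1*(-10394) = (5 + 20) + 10394 = 25 + 10394 = 10419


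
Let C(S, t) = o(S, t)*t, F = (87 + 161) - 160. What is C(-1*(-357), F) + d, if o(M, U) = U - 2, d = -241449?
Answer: -233881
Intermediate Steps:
o(M, U) = -2 + U
F = 88 (F = 248 - 160 = 88)
C(S, t) = t*(-2 + t) (C(S, t) = (-2 + t)*t = t*(-2 + t))
C(-1*(-357), F) + d = 88*(-2 + 88) - 241449 = 88*86 - 241449 = 7568 - 241449 = -233881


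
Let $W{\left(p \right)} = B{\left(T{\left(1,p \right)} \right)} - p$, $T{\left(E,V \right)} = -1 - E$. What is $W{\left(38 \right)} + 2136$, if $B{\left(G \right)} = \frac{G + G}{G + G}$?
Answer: $2099$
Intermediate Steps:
$B{\left(G \right)} = 1$ ($B{\left(G \right)} = \frac{2 G}{2 G} = 2 G \frac{1}{2 G} = 1$)
$W{\left(p \right)} = 1 - p$
$W{\left(38 \right)} + 2136 = \left(1 - 38\right) + 2136 = -37 + 2136 = 2099$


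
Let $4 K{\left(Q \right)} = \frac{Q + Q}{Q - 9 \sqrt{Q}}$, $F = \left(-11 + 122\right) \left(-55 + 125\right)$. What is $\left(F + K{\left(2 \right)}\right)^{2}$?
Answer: $\frac{753572082563}{12482} - \frac{5524461 \sqrt{2}}{6241} \approx 6.0371 \cdot 10^{7}$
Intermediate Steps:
$F = 7770$ ($F = 111 \cdot 70 = 7770$)
$K{\left(Q \right)} = \frac{Q}{2 \left(Q - 9 \sqrt{Q}\right)}$ ($K{\left(Q \right)} = \frac{\left(Q + Q\right) \frac{1}{Q - 9 \sqrt{Q}}}{4} = \frac{2 Q \frac{1}{Q - 9 \sqrt{Q}}}{4} = \frac{Q}{2 \left(Q - 9 \sqrt{Q}\right)}$)
$\left(F + K{\left(2 \right)}\right)^{2} = \left(7770 + \frac{1}{2} \cdot 2 \frac{1}{2 - 9 \sqrt{2}}\right)^{2} = \left(7770 + \frac{1}{2 - 9 \sqrt{2}}\right)^{2}$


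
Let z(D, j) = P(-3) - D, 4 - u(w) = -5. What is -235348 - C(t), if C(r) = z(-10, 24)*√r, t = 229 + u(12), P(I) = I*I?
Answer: -235348 - 19*√238 ≈ -2.3564e+5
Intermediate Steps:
P(I) = I²
u(w) = 9 (u(w) = 4 - 1*(-5) = 4 + 5 = 9)
t = 238 (t = 229 + 9 = 238)
z(D, j) = 9 - D (z(D, j) = (-3)² - D = 9 - D)
C(r) = 19*√r (C(r) = (9 - 1*(-10))*√r = (9 + 10)*√r = 19*√r)
-235348 - C(t) = -235348 - 19*√238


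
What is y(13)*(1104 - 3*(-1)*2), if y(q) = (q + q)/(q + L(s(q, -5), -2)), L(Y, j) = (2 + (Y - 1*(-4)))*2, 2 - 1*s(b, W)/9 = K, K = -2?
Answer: 28860/97 ≈ 297.53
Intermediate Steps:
s(b, W) = 36 (s(b, W) = 18 - 9*(-2) = 18 + 18 = 36)
L(Y, j) = 12 + 2*Y (L(Y, j) = (2 + (Y + 4))*2 = (2 + (4 + Y))*2 = (6 + Y)*2 = 12 + 2*Y)
y(q) = 2*q/(84 + q) (y(q) = (q + q)/(q + (12 + 2*36)) = (2*q)/(q + (12 + 72)) = (2*q)/(q + 84) = (2*q)/(84 + q) = 2*q/(84 + q))
y(13)*(1104 - 3*(-1)*2) = (2*13/(84 + 13))*(1104 - 3*(-1)*2) = (2*13/97)*(1104 + 3*2) = (2*13*(1/97))*(1104 + 6) = (26/97)*1110 = 28860/97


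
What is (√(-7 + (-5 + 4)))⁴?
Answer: 64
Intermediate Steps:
(√(-7 + (-5 + 4)))⁴ = (√(-7 - 1))⁴ = (√(-8))⁴ = (2*I*√2)⁴ = 64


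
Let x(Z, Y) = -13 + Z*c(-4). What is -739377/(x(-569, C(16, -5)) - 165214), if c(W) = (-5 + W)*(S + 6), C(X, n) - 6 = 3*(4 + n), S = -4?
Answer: 739377/154985 ≈ 4.7706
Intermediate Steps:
C(X, n) = 18 + 3*n (C(X, n) = 6 + 3*(4 + n) = 6 + (12 + 3*n) = 18 + 3*n)
c(W) = -10 + 2*W (c(W) = (-5 + W)*(-4 + 6) = (-5 + W)*2 = -10 + 2*W)
x(Z, Y) = -13 - 18*Z (x(Z, Y) = -13 + Z*(-10 + 2*(-4)) = -13 + Z*(-10 - 8) = -13 + Z*(-18) = -13 - 18*Z)
-739377/(x(-569, C(16, -5)) - 165214) = -739377/((-13 - 18*(-569)) - 165214) = -739377/((-13 + 10242) - 165214) = -739377/(10229 - 165214) = -739377/(-154985) = -739377*(-1/154985) = 739377/154985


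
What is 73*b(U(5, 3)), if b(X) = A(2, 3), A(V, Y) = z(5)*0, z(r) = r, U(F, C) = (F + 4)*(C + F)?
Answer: 0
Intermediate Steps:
U(F, C) = (4 + F)*(C + F)
A(V, Y) = 0 (A(V, Y) = 5*0 = 0)
b(X) = 0
73*b(U(5, 3)) = 73*0 = 0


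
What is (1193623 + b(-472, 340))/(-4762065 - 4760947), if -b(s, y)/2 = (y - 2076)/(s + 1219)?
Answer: -891639853/7113689964 ≈ -0.12534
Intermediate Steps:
b(s, y) = -2*(-2076 + y)/(1219 + s) (b(s, y) = -2*(y - 2076)/(s + 1219) = -2*(-2076 + y)/(1219 + s))
(1193623 + b(-472, 340))/(-4762065 - 4760947) = (1193623 + 2*(2076 - 1*340)/(1219 - 472))/(-4762065 - 4760947) = (1193623 + 2*(2076 - 340)/747)/(-9523012) = (1193623 + 2*(1/747)*1736)*(-1/9523012) = (1193623 + 3472/747)*(-1/9523012) = (891639853/747)*(-1/9523012) = -891639853/7113689964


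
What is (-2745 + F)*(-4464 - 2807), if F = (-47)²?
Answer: 3897256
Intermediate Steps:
F = 2209
(-2745 + F)*(-4464 - 2807) = (-2745 + 2209)*(-4464 - 2807) = -536*(-7271) = 3897256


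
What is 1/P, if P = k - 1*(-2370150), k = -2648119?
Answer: -1/277969 ≈ -3.5975e-6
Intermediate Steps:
P = -277969 (P = -2648119 - 1*(-2370150) = -2648119 + 2370150 = -277969)
1/P = 1/(-277969) = -1/277969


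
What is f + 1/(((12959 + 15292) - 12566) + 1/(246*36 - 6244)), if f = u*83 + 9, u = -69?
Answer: -234262003066/40969221 ≈ -5718.0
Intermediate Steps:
f = -5718 (f = -69*83 + 9 = -5727 + 9 = -5718)
f + 1/(((12959 + 15292) - 12566) + 1/(246*36 - 6244)) = -5718 + 1/(((12959 + 15292) - 12566) + 1/(246*36 - 6244)) = -5718 + 1/((28251 - 12566) + 1/(8856 - 6244)) = -5718 + 1/(15685 + 1/2612) = -5718 + 1/(40969221/2612) = -5718 + 2612/40969221 = -234262003066/40969221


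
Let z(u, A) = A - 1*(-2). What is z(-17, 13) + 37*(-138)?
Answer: -5091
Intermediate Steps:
z(u, A) = 2 + A (z(u, A) = A + 2 = 2 + A)
z(-17, 13) + 37*(-138) = (2 + 13) + 37*(-138) = 15 - 5106 = -5091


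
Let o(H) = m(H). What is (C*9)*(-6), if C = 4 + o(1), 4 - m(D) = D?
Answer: -378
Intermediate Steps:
m(D) = 4 - D
o(H) = 4 - H
C = 7 (C = 4 + (4 - 1*1) = 4 + (4 - 1) = 4 + 3 = 7)
(C*9)*(-6) = (7*9)*(-6) = 63*(-6) = -378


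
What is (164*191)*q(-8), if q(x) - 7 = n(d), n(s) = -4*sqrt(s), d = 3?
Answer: 219268 - 125296*sqrt(3) ≈ 2249.0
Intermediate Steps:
q(x) = 7 - 4*sqrt(3)
(164*191)*q(-8) = (164*191)*(7 - 4*sqrt(3)) = 31324*(7 - 4*sqrt(3)) = 219268 - 125296*sqrt(3)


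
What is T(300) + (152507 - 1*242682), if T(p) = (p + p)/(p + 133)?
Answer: -39045175/433 ≈ -90174.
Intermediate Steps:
T(p) = 2*p/(133 + p) (T(p) = (2*p)/(133 + p) = 2*p/(133 + p))
T(300) + (152507 - 1*242682) = 2*300/(133 + 300) + (152507 - 1*242682) = 2*300/433 + (152507 - 242682) = 2*300*(1/433) - 90175 = 600/433 - 90175 = -39045175/433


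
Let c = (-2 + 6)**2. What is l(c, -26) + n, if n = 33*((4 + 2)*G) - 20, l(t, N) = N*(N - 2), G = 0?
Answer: 708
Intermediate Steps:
c = 16 (c = 4**2 = 16)
l(t, N) = N*(-2 + N)
n = -20 (n = 33*((4 + 2)*0) - 20 = 33*(6*0) - 20 = 33*0 - 20 = 0 - 20 = -20)
l(c, -26) + n = -26*(-2 - 26) - 20 = -26*(-28) - 20 = 728 - 20 = 708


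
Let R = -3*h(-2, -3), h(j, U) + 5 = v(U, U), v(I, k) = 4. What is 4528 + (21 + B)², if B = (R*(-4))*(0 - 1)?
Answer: 5617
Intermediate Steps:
h(j, U) = -1 (h(j, U) = -5 + 4 = -1)
R = 3 (R = -3*(-1) = 3)
B = 12 (B = (3*(-4))*(0 - 1) = -12*(-1) = 12)
4528 + (21 + B)² = 4528 + (21 + 12)² = 4528 + 33² = 4528 + 1089 = 5617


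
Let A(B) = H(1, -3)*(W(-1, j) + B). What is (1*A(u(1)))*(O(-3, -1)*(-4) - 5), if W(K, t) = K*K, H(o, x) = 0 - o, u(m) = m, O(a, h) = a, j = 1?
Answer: -14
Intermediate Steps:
H(o, x) = -o
W(K, t) = K²
A(B) = -1 - B (A(B) = (-1*1)*((-1)² + B) = -(1 + B) = -1 - B)
(1*A(u(1)))*(O(-3, -1)*(-4) - 5) = (1*(-1 - 1*1))*(-3*(-4) - 5) = (1*(-1 - 1))*(12 - 5) = (1*(-2))*7 = -2*7 = -14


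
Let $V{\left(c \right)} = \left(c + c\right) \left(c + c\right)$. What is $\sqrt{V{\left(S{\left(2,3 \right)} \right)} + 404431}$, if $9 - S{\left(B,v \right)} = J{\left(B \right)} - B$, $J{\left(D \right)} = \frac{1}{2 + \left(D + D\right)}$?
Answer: $\frac{2 \sqrt{911026}}{3} \approx 636.32$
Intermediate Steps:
$J{\left(D \right)} = \frac{1}{2 + 2 D}$
$S{\left(B,v \right)} = 9 + B - \frac{1}{2 \left(1 + B\right)}$ ($S{\left(B,v \right)} = 9 - \left(\frac{1}{2 \left(1 + B\right)} - B\right) = 9 + \left(B - \frac{1}{2 \left(1 + B\right)}\right) = 9 + B - \frac{1}{2 \left(1 + B\right)}$)
$V{\left(c \right)} = 4 c^{2}$ ($V{\left(c \right)} = 2 c 2 c = 4 c^{2}$)
$\sqrt{V{\left(S{\left(2,3 \right)} \right)} + 404431} = \sqrt{4 \left(\frac{- \frac{1}{2} + \left(1 + 2\right) \left(9 + 2\right)}{1 + 2}\right)^{2} + 404431} = \sqrt{4 \left(\frac{- \frac{1}{2} + 3 \cdot 11}{3}\right)^{2} + 404431} = \sqrt{4 \left(\frac{- \frac{1}{2} + 33}{3}\right)^{2} + 404431} = \sqrt{4 \left(\frac{1}{3} \cdot \frac{65}{2}\right)^{2} + 404431} = \sqrt{4 \left(\frac{65}{6}\right)^{2} + 404431} = \sqrt{4 \cdot \frac{4225}{36} + 404431} = \sqrt{\frac{4225}{9} + 404431} = \sqrt{\frac{3644104}{9}} = \frac{2 \sqrt{911026}}{3}$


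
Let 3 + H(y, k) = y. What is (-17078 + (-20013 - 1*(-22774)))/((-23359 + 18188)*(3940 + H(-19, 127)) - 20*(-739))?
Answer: 14317/20245198 ≈ 0.00070718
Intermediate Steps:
H(y, k) = -3 + y
(-17078 + (-20013 - 1*(-22774)))/((-23359 + 18188)*(3940 + H(-19, 127)) - 20*(-739)) = (-17078 + (-20013 - 1*(-22774)))/((-23359 + 18188)*(3940 + (-3 - 19)) - 20*(-739)) = (-17078 + (-20013 + 22774))/(-5171*(3940 - 22) + 14780) = (-17078 + 2761)/(-5171*3918 + 14780) = -14317/(-20259978 + 14780) = -14317/(-20245198) = -14317*(-1/20245198) = 14317/20245198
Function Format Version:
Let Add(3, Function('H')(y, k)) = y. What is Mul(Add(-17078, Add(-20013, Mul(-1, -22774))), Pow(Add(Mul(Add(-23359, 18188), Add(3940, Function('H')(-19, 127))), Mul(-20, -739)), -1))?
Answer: Rational(14317, 20245198) ≈ 0.00070718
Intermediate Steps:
Function('H')(y, k) = Add(-3, y)
Mul(Add(-17078, Add(-20013, Mul(-1, -22774))), Pow(Add(Mul(Add(-23359, 18188), Add(3940, Function('H')(-19, 127))), Mul(-20, -739)), -1)) = Mul(Add(-17078, Add(-20013, Mul(-1, -22774))), Pow(Add(Mul(Add(-23359, 18188), Add(3940, Add(-3, -19))), Mul(-20, -739)), -1)) = Mul(Add(-17078, Add(-20013, 22774)), Pow(Add(Mul(-5171, Add(3940, -22)), 14780), -1)) = Mul(Add(-17078, 2761), Pow(Add(Mul(-5171, 3918), 14780), -1)) = Mul(-14317, Pow(Add(-20259978, 14780), -1)) = Mul(-14317, Pow(-20245198, -1)) = Mul(-14317, Rational(-1, 20245198)) = Rational(14317, 20245198)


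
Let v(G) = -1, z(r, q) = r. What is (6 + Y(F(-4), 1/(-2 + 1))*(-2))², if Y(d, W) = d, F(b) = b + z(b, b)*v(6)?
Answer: 36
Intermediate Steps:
F(b) = 0 (F(b) = b + b*(-1) = b - b = 0)
(6 + Y(F(-4), 1/(-2 + 1))*(-2))² = (6 + 0*(-2))² = (6 + 0)² = 6² = 36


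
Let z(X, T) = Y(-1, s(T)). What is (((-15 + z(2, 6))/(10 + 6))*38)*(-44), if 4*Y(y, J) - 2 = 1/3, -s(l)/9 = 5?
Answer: 36157/24 ≈ 1506.5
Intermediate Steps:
s(l) = -45 (s(l) = -9*5 = -45)
Y(y, J) = 7/12 (Y(y, J) = ½ + (¼)/3 = ½ + (¼)*(⅓) = ½ + 1/12 = 7/12)
z(X, T) = 7/12
(((-15 + z(2, 6))/(10 + 6))*38)*(-44) = (((-15 + 7/12)/(10 + 6))*38)*(-44) = (-173/12/16*38)*(-44) = (-173/12*1/16*38)*(-44) = -173/192*38*(-44) = -3287/96*(-44) = 36157/24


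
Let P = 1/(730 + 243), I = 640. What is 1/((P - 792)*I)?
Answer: -973/493193600 ≈ -1.9729e-6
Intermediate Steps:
P = 1/973 ≈ 0.0010277
1/((P - 792)*I) = 1/((1/973 - 792)*640) = 1/(-770615/973*640) = 1/(-493193600/973) = -973/493193600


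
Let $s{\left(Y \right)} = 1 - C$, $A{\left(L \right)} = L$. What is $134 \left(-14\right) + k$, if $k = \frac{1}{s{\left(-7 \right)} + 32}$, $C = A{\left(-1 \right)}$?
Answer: $- \frac{63783}{34} \approx -1876.0$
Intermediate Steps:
$C = -1$
$s{\left(Y \right)} = 2$ ($s{\left(Y \right)} = 1 - -1 = 1 + 1 = 2$)
$k = \frac{1}{34}$ ($k = \frac{1}{2 + 32} = \frac{1}{34} \approx 0.029412$)
$134 \left(-14\right) + k = 134 \left(-14\right) + \frac{1}{34} = -1876 + \frac{1}{34} = - \frac{63783}{34}$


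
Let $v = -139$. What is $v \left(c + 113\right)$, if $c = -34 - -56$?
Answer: $-18765$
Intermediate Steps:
$c = 22$ ($c = -34 + 56 = 22$)
$v \left(c + 113\right) = - 139 \left(22 + 113\right) = \left(-139\right) 135 = -18765$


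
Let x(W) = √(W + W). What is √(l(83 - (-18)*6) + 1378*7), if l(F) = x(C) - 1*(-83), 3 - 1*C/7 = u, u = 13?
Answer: √(9729 + 2*I*√35) ≈ 98.636 + 0.06*I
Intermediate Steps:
C = -70 (C = 21 - 7*13 = 21 - 91 = -70)
x(W) = √2*√W (x(W) = √(2*W) = √2*√W)
l(F) = 83 + 2*I*√35 (l(F) = √2*√(-70) - 1*(-83) = √2*(I*√70) + 83 = 2*I*√35 + 83 = 83 + 2*I*√35)
√(l(83 - (-18)*6) + 1378*7) = √((83 + 2*I*√35) + 1378*7) = √((83 + 2*I*√35) + 9646) = √(9729 + 2*I*√35)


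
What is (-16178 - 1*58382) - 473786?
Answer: -548346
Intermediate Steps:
(-16178 - 1*58382) - 473786 = (-16178 - 58382) - 473786 = -74560 - 473786 = -548346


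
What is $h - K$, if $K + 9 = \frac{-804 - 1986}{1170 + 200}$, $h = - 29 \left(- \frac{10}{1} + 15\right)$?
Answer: $- \frac{18353}{137} \approx -133.96$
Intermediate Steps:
$h = -145$ ($h = - 29 \left(\left(-10\right) 1 + 15\right) = - 29 \left(-10 + 15\right) = \left(-29\right) 5 = -145$)
$K = - \frac{1512}{137}$ ($K = -9 + \frac{-804 - 1986}{1170 + 200} = -9 - \frac{2790}{1370} = -9 - \frac{279}{137} = - \frac{1512}{137} \approx -11.036$)
$h - K = -145 - - \frac{1512}{137} = -145 + \frac{1512}{137} = - \frac{18353}{137}$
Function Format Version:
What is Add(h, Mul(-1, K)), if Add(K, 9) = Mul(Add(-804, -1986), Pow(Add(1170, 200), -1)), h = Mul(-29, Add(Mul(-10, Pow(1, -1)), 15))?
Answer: Rational(-18353, 137) ≈ -133.96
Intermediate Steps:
h = -145 (h = Mul(-29, Add(Mul(-10, 1), 15)) = Mul(-29, Add(-10, 15)) = Mul(-29, 5) = -145)
K = Rational(-1512, 137) (K = Add(-9, Mul(Add(-804, -1986), Pow(Add(1170, 200), -1))) = Add(-9, Mul(-2790, Pow(1370, -1))) = Add(-9, Mul(-2790, Rational(1, 1370))) = Add(-9, Rational(-279, 137)) = Rational(-1512, 137) ≈ -11.036)
Add(h, Mul(-1, K)) = Add(-145, Mul(-1, Rational(-1512, 137))) = Add(-145, Rational(1512, 137)) = Rational(-18353, 137)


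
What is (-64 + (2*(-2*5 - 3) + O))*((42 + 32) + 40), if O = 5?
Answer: -9690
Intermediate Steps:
(-64 + (2*(-2*5 - 3) + O))*((42 + 32) + 40) = (-64 + (2*(-2*5 - 3) + 5))*((42 + 32) + 40) = (-64 + (2*(-10 - 3) + 5))*(74 + 40) = (-64 + (2*(-13) + 5))*114 = (-64 + (-26 + 5))*114 = (-64 - 21)*114 = -85*114 = -9690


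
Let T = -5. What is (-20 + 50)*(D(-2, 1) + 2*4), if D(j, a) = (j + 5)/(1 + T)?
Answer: 435/2 ≈ 217.50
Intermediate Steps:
D(j, a) = -5/4 - j/4 (D(j, a) = (j + 5)/(1 - 5) = (5 + j)/(-4) = (5 + j)*(-1/4) = -5/4 - j/4)
(-20 + 50)*(D(-2, 1) + 2*4) = (-20 + 50)*((-5/4 - 1/4*(-2)) + 2*4) = 30*((-5/4 + 1/2) + 8) = 30*(-3/4 + 8) = 30*(29/4) = 435/2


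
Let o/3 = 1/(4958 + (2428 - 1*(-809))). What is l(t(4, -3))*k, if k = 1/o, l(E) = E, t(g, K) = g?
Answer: 32780/3 ≈ 10927.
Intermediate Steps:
o = 3/8195 (o = 3/(4958 + (2428 - 1*(-809))) = 3/(4958 + (2428 + 809)) = 3/(4958 + 3237) = 3/8195 ≈ 0.00036608)
k = 8195/3 (k = 1/(3/8195) = 8195/3 ≈ 2731.7)
l(t(4, -3))*k = 4*(8195/3) = 32780/3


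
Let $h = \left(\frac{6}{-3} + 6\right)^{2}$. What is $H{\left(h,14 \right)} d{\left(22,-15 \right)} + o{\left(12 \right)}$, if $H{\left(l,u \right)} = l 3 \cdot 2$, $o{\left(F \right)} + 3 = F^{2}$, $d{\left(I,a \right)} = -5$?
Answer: $-339$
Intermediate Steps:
$o{\left(F \right)} = -3 + F^{2}$
$h = 16$ ($h = \left(6 \left(- \frac{1}{3}\right) + 6\right)^{2} = \left(-2 + 6\right)^{2} = 4^{2} = 16$)
$H{\left(l,u \right)} = 6 l$ ($H{\left(l,u \right)} = 3 l 2 = 6 l$)
$H{\left(h,14 \right)} d{\left(22,-15 \right)} + o{\left(12 \right)} = 6 \cdot 16 \left(-5\right) - \left(3 - 12^{2}\right) = 96 \left(-5\right) + \left(-3 + 144\right) = -480 + 141 = -339$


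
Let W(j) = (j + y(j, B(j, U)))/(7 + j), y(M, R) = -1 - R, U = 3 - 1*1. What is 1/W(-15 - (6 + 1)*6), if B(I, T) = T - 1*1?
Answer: 50/59 ≈ 0.84746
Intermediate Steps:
U = 2 (U = 3 - 1 = 2)
B(I, T) = -1 + T (B(I, T) = T - 1 = -1 + T)
W(j) = (-2 + j)/(7 + j) (W(j) = (j + (-1 - (-1 + 2)))/(7 + j) = (j + (-1 - 1*1))/(7 + j) = (j + (-1 - 1))/(7 + j) = (j - 2)/(7 + j) = (-2 + j)/(7 + j))
1/W(-15 - (6 + 1)*6) = 1/((-2 + (-15 - (6 + 1)*6))/(7 + (-15 - (6 + 1)*6))) = 1/((-2 + (-15 - 7*6))/(7 + (-15 - 7*6))) = 1/((-2 + (-15 - 1*42))/(7 + (-15 - 1*42))) = 1/((-2 + (-15 - 42))/(7 + (-15 - 42))) = 1/((-2 - 57)/(7 - 57)) = 1/(-59/(-50)) = 1/(-1/50*(-59)) = 1/(59/50) = 50/59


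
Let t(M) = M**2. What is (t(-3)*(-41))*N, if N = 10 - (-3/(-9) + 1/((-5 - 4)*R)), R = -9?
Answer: -32062/9 ≈ -3562.4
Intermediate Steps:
N = 782/81 (N = 10 - (-3/(-9) + 1/(-5 - 4*(-9))) = 10 - (-3*(-1/9) - 1/9/(-9)) = 10 - (1/3 - 1/9*(-1/9)) = 10 - (1/3 + 1/81) = 10 - 1*28/81 = 10 - 28/81 = 782/81 ≈ 9.6543)
(t(-3)*(-41))*N = ((-3)**2*(-41))*(782/81) = (9*(-41))*(782/81) = -369*782/81 = -32062/9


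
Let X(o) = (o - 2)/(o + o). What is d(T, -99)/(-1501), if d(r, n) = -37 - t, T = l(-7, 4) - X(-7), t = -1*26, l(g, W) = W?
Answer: 11/1501 ≈ 0.0073285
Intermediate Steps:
X(o) = (-2 + o)/(2*o) (X(o) = (-2 + o)/((2*o)) = (-2 + o)*(1/(2*o)) = (-2 + o)/(2*o))
t = -26
T = 47/14 (T = 4 - (-2 - 7)/(2*(-7)) = 4 - (-1)*(-9)/(2*7) = 4 - 1*9/14 = 4 - 9/14 = 47/14 ≈ 3.3571)
d(r, n) = -11 (d(r, n) = -37 - 1*(-26) = -37 + 26 = -11)
d(T, -99)/(-1501) = -11/(-1501) = -11*(-1/1501) = 11/1501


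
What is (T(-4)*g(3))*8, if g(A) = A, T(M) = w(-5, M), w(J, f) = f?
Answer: -96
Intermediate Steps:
T(M) = M
(T(-4)*g(3))*8 = -4*3*8 = -12*8 = -96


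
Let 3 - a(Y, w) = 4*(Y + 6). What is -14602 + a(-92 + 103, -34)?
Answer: -14667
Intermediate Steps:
a(Y, w) = -21 - 4*Y (a(Y, w) = 3 - 4*(Y + 6) = 3 - 4*(6 + Y) = 3 - (24 + 4*Y) = 3 + (-24 - 4*Y) = -21 - 4*Y)
-14602 + a(-92 + 103, -34) = -14602 + (-21 - 4*(-92 + 103)) = -14602 + (-21 - 4*11) = -14602 + (-21 - 44) = -14602 - 65 = -14667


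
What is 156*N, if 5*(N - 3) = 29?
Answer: 6864/5 ≈ 1372.8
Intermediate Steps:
N = 44/5 (N = 3 + (1/5)*29 = 3 + 29/5 = 44/5 ≈ 8.8000)
156*N = 156*(44/5) = 6864/5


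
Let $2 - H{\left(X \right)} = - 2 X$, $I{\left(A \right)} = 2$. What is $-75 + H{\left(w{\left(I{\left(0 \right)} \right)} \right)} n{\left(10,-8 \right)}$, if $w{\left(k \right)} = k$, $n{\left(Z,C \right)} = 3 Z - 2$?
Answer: $93$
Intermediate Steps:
$n{\left(Z,C \right)} = -2 + 3 Z$
$H{\left(X \right)} = 2 + 2 X$ ($H{\left(X \right)} = 2 - - 2 X = 2 + 2 X$)
$-75 + H{\left(w{\left(I{\left(0 \right)} \right)} \right)} n{\left(10,-8 \right)} = -75 + \left(2 + 2 \cdot 2\right) \left(-2 + 3 \cdot 10\right) = -75 + \left(2 + 4\right) \left(-2 + 30\right) = -75 + 6 \cdot 28 = -75 + 168 = 93$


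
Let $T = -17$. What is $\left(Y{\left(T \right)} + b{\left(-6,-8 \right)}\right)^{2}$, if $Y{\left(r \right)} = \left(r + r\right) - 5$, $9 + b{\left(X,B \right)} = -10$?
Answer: $3364$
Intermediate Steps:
$b{\left(X,B \right)} = -19$ ($b{\left(X,B \right)} = -9 - 10 = -19$)
$Y{\left(r \right)} = -5 + 2 r$ ($Y{\left(r \right)} = 2 r - 5 = -5 + 2 r$)
$\left(Y{\left(T \right)} + b{\left(-6,-8 \right)}\right)^{2} = \left(\left(-5 + 2 \left(-17\right)\right) - 19\right)^{2} = \left(\left(-5 - 34\right) - 19\right)^{2} = \left(-39 - 19\right)^{2} = \left(-58\right)^{2} = 3364$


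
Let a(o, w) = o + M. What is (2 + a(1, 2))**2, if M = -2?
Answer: 1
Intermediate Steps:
a(o, w) = -2 + o (a(o, w) = o - 2 = -2 + o)
(2 + a(1, 2))**2 = (2 + (-2 + 1))**2 = (2 - 1)**2 = 1**2 = 1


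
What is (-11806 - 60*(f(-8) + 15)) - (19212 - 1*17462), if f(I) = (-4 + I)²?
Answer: -23096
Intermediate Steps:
(-11806 - 60*(f(-8) + 15)) - (19212 - 1*17462) = (-11806 - 60*((-4 - 8)² + 15)) - (19212 - 1*17462) = (-11806 - 60*((-12)² + 15)) - (19212 - 17462) = (-11806 - 60*(144 + 15)) - 1*1750 = (-11806 - 60*159) - 1750 = (-11806 - 9540) - 1750 = -21346 - 1750 = -23096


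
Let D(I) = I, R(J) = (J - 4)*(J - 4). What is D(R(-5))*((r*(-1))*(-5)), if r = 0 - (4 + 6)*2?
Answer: -8100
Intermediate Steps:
r = -20 (r = 0 - 10*2 = 0 - 1*20 = 0 - 20 = -20)
R(J) = (-4 + J)² (R(J) = (-4 + J)*(-4 + J) = (-4 + J)²)
D(R(-5))*((r*(-1))*(-5)) = (-4 - 5)²*(-20*(-1)*(-5)) = (-9)²*(20*(-5)) = 81*(-100) = -8100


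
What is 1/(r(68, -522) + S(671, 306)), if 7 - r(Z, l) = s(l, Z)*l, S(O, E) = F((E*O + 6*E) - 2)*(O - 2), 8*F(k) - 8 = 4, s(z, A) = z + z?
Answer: -2/1087915 ≈ -1.8384e-6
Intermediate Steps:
s(z, A) = 2*z
F(k) = 3/2 (F(k) = 1 + (⅛)*4 = 1 + ½ = 3/2)
S(O, E) = -3 + 3*O/2 (S(O, E) = 3*(O - 2)/2 = 3*(-2 + O)/2 = -3 + 3*O/2)
r(Z, l) = 7 - 2*l² (r(Z, l) = 7 - 2*l*l = 7 - 2*l²)
1/(r(68, -522) + S(671, 306)) = 1/((7 - 2*(-522)²) + (-3 + (3/2)*671)) = 1/((7 - 2*272484) + (-3 + 2013/2)) = 1/((7 - 544968) + 2007/2) = 1/(-544961 + 2007/2) = 1/(-1087915/2) = -2/1087915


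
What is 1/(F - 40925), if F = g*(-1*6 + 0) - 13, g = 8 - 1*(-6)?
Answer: -1/41022 ≈ -2.4377e-5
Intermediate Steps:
g = 14 (g = 8 + 6 = 14)
F = -97 (F = 14*(-1*6 + 0) - 13 = 14*(-6 + 0) - 13 = 14*(-6) - 13 = -84 - 13 = -97)
1/(F - 40925) = 1/(-97 - 40925) = 1/(-41022) = -1/41022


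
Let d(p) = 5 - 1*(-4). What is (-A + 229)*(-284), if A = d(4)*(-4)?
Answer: -75260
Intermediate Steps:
d(p) = 9 (d(p) = 5 + 4 = 9)
A = -36 (A = 9*(-4) = -36)
(-A + 229)*(-284) = (-1*(-36) + 229)*(-284) = (36 + 229)*(-284) = 265*(-284) = -75260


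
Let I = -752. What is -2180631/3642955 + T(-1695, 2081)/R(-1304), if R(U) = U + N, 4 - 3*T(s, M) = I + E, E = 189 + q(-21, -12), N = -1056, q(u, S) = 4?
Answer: -59287631/87430920 ≈ -0.67811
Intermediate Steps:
E = 193 (E = 189 + 4 = 193)
T(s, M) = 563/3 (T(s, M) = 4/3 - (-752 + 193)/3 = 4/3 - ⅓*(-559) = 4/3 + 559/3 = 563/3)
R(U) = -1056 + U (R(U) = U - 1056 = -1056 + U)
-2180631/3642955 + T(-1695, 2081)/R(-1304) = -2180631/3642955 + 563/(3*(-1056 - 1304)) = -2180631*1/3642955 + (563/3)/(-2360) = -2180631/3642955 + (563/3)*(-1/2360) = -2180631/3642955 - 563/7080 = -59287631/87430920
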